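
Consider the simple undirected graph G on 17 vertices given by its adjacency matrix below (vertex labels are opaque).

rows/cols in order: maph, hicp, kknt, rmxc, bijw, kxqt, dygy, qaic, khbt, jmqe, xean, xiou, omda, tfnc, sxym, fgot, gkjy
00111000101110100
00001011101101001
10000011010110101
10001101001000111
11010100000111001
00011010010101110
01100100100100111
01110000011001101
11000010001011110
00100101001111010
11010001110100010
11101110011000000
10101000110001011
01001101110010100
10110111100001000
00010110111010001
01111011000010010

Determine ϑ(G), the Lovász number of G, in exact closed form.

N(fgot) = {rmxc, kxqt, dygy, khbt, jmqe, xean, omda, gkjy}, |N(fgot)| = 8.
deg(xiou) = 8; N(xiou) = {maph, hicp, kknt, bijw, kxqt, dygy, jmqe, xean}.
N(rmxc) = {maph, bijw, kxqt, qaic, xean, sxym, fgot, gkjy}, |N(rmxc)| = 8.
Vertex kxqt has 8 neighbors: rmxc, bijw, dygy, jmqe, xiou, tfnc, sxym, fgot.
G on 17 vertices is 8-regular; Paley(17): SR with (k,λ,μ)=(8,3,4).
Distinct eigenvalues (to 4 d.p.): [8.0, 1.5616, -2.5616].
With N=17: ϑ(G) = 17·(-(-sqrt(17)/2 - 1/2))/(8−(-sqrt(17)/2 - 1/2)) = sqrt(17).
ϑ(G) ≈ 4.123106.

sqrt(17)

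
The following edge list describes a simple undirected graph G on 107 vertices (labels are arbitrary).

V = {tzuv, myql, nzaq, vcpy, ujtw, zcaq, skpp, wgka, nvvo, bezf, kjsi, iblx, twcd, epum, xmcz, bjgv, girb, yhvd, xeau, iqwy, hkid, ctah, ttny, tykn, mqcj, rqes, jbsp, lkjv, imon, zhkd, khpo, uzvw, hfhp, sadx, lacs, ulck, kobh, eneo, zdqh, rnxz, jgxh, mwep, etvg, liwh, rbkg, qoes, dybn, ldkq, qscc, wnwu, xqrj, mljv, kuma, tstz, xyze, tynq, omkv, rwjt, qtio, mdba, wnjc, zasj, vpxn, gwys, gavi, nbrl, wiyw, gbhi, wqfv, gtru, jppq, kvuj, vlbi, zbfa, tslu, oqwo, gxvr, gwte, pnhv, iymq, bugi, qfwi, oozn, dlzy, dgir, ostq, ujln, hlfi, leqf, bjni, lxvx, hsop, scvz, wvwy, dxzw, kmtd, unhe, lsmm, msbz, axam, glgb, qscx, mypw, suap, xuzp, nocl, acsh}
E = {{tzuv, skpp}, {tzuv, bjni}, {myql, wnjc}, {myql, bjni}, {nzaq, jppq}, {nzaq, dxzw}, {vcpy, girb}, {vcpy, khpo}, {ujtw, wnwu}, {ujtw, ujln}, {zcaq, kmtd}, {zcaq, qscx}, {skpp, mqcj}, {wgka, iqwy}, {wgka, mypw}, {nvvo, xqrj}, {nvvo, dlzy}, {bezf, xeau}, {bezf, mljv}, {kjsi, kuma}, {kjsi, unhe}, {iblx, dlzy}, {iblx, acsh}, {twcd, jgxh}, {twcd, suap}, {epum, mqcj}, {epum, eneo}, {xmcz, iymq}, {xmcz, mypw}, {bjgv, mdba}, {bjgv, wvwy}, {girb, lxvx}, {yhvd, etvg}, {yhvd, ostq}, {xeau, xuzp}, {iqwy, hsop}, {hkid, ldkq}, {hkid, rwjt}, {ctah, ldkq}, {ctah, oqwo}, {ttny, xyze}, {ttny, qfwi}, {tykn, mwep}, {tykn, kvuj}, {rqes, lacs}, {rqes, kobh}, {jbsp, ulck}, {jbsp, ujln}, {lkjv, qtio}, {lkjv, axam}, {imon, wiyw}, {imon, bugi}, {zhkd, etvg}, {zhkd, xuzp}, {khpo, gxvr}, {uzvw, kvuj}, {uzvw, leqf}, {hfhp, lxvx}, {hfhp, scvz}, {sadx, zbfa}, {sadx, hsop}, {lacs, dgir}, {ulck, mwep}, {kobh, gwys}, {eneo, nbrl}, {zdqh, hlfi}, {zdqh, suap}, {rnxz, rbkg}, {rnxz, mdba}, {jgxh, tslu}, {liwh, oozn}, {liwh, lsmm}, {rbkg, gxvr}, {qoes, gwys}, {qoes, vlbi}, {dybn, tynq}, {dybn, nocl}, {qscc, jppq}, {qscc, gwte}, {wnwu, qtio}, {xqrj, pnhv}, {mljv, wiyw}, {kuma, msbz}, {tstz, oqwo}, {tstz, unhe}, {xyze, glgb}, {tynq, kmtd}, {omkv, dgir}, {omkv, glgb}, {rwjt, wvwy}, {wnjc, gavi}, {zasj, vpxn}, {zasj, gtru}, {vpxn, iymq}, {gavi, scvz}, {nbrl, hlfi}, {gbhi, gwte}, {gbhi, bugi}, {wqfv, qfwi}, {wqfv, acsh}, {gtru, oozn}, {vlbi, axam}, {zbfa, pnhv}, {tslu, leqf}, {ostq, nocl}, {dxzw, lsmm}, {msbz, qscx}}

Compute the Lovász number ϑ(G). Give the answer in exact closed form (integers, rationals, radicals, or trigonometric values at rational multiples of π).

107*cos(pi/107)/(cos(pi/107) + 1)

N(ujtw) = {wnwu, ujln}, |N(ujtw)| = 2.
deg(acsh) = 2; N(acsh) = {iblx, wqfv}.
Vertex tzuv has 2 neighbors: skpp, bjni.
deg(kmtd) = 2; N(kmtd) = {zcaq, tynq}.
Regular of degree 2 on 107 vertices: a single 107-cycle (edge-transitive).
The 54 distinct eigenvalues: [2.0, 1.99655, 1.98622, 1.96905, 1.94508, 1.91441, 1.87714, 1.8334, 1.78334, 1.72714, 1.66498, 1.59707, 1.52367, 1.44501, 1.36137, 1.27304, 1.18032, 1.08353, 0.983, 0.87909, 0.77214, 0.66254, 0.55065, 0.43686, 0.32157, 0.20516, 0.08805, -0.02936, -0.14667, -0.26348, -0.37938, -0.49397, -0.60685, -0.71765, -0.82597, -0.93145, -1.03371, -1.13241, -1.22721, -1.31777, -1.40379, -1.48498, -1.56104, -1.63173, -1.69679, -1.756, -1.80915, -1.85607, -1.8966, -1.93058, -1.95791, -1.97849, -1.99225, -1.99914].
−107·(-2*cos(pi/107)) / ((2)−(-2*cos(pi/107))) = 107*cos(pi/107)/(cos(pi/107) + 1) = ϑ(G).
≈ 53.48846843 (to 8 d.p.).
53 ≤ 107*cos(pi/107)/(cos(pi/107) + 1) ≤ 54: both strict.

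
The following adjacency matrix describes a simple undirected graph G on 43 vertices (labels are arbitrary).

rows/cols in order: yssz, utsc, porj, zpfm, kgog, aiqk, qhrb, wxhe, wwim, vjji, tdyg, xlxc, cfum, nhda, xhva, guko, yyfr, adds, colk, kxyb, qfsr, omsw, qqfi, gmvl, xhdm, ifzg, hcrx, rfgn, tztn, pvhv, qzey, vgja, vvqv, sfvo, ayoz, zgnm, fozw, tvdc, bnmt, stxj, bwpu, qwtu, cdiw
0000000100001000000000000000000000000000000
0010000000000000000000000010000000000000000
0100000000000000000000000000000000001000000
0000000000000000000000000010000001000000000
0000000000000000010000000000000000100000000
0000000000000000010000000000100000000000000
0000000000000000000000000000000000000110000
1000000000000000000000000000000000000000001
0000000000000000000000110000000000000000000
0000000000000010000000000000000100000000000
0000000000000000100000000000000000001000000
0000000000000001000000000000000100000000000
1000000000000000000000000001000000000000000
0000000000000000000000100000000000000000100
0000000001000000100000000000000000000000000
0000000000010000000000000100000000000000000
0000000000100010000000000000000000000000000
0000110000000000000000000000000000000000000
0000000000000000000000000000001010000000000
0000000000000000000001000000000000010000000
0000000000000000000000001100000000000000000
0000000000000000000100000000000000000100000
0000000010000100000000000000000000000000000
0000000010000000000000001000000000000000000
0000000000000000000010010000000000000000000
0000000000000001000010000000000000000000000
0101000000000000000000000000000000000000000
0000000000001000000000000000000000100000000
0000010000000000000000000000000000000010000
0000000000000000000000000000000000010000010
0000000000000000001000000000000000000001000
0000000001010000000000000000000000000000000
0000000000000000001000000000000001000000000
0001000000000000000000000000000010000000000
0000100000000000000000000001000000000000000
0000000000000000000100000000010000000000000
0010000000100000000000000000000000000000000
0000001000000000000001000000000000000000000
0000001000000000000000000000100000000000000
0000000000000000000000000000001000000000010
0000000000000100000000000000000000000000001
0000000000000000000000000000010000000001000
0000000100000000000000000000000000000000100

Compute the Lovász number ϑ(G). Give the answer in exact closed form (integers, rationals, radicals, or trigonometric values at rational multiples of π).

Vertex porj has 2 neighbors: utsc, fozw.
N(xlxc) = {guko, vgja}, |N(xlxc)| = 2.
N(zgnm) = {kxyb, pvhv}, |N(zgnm)| = 2.
N(pvhv) = {zgnm, qwtu}, |N(pvhv)| = 2.
Every vertex has degree 2 (N=43); this is C_{43}, the 43-cycle.
The 22 distinct eigenvalues: [2.0, 1.978687, 1.915201, 1.810896, 1.667996, 1.489544, 1.279346, 1.041881, 0.782209, 0.505867, 0.218742, -0.073044, -0.363274, -0.645761, -0.914485, -1.163718, -1.388148, -1.582993, -1.744099, -1.868032, -1.952152, -1.994665].
Lovász: ϑ = −43(-2*cos(pi/43))/(2+-(-1)*2*cos(pi/43)) = 43*cos(pi/43)/(cos(pi/43) + 1).
≈ 21.47128375 (to 8 d.p.).
Lovász sandwich 21 ≤ 43*cos(pi/43)/(cos(pi/43) + 1) ≤ 22: both strict.

43*cos(pi/43)/(cos(pi/43) + 1)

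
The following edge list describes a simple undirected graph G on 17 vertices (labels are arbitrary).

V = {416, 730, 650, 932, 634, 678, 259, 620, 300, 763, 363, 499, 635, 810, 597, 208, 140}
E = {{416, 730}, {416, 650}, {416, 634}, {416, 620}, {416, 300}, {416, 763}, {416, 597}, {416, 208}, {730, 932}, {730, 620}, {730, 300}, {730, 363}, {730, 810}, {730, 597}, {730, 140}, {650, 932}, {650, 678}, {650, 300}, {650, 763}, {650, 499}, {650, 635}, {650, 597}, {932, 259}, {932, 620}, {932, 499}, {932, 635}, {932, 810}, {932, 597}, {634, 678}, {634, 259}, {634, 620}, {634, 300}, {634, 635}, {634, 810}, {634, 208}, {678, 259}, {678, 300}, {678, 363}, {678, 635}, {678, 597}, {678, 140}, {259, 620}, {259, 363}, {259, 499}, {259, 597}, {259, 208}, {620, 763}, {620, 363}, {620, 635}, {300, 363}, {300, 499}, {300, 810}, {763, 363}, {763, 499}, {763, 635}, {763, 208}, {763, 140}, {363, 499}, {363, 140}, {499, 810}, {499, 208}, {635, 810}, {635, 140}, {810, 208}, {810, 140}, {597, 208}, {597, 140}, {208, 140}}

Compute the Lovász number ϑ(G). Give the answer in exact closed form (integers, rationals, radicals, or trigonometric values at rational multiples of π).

sqrt(17)

Vertex 634 has 8 neighbors: 416, 678, 259, 620, 300, 635, 810, 208.
deg(300) = 8; N(300) = {416, 730, 650, 634, 678, 363, 499, 810}.
Vertex 635 has 8 neighbors: 650, 932, 634, 678, 620, 763, 810, 140.
deg(730) = 8; N(730) = {416, 932, 620, 300, 363, 810, 597, 140}.
Regular of degree 8 on 17 vertices: strongly regular (17,8,3,4).
Distinct eigenvalues (to 6 d.p.): [8.0, 1.561553, -2.561553].
−17·(-sqrt(17)/2 - 1/2) / ((8)−(-sqrt(17)/2 - 1/2)) = sqrt(17) = ϑ(G).
ϑ(G) ≈ 4.1231056.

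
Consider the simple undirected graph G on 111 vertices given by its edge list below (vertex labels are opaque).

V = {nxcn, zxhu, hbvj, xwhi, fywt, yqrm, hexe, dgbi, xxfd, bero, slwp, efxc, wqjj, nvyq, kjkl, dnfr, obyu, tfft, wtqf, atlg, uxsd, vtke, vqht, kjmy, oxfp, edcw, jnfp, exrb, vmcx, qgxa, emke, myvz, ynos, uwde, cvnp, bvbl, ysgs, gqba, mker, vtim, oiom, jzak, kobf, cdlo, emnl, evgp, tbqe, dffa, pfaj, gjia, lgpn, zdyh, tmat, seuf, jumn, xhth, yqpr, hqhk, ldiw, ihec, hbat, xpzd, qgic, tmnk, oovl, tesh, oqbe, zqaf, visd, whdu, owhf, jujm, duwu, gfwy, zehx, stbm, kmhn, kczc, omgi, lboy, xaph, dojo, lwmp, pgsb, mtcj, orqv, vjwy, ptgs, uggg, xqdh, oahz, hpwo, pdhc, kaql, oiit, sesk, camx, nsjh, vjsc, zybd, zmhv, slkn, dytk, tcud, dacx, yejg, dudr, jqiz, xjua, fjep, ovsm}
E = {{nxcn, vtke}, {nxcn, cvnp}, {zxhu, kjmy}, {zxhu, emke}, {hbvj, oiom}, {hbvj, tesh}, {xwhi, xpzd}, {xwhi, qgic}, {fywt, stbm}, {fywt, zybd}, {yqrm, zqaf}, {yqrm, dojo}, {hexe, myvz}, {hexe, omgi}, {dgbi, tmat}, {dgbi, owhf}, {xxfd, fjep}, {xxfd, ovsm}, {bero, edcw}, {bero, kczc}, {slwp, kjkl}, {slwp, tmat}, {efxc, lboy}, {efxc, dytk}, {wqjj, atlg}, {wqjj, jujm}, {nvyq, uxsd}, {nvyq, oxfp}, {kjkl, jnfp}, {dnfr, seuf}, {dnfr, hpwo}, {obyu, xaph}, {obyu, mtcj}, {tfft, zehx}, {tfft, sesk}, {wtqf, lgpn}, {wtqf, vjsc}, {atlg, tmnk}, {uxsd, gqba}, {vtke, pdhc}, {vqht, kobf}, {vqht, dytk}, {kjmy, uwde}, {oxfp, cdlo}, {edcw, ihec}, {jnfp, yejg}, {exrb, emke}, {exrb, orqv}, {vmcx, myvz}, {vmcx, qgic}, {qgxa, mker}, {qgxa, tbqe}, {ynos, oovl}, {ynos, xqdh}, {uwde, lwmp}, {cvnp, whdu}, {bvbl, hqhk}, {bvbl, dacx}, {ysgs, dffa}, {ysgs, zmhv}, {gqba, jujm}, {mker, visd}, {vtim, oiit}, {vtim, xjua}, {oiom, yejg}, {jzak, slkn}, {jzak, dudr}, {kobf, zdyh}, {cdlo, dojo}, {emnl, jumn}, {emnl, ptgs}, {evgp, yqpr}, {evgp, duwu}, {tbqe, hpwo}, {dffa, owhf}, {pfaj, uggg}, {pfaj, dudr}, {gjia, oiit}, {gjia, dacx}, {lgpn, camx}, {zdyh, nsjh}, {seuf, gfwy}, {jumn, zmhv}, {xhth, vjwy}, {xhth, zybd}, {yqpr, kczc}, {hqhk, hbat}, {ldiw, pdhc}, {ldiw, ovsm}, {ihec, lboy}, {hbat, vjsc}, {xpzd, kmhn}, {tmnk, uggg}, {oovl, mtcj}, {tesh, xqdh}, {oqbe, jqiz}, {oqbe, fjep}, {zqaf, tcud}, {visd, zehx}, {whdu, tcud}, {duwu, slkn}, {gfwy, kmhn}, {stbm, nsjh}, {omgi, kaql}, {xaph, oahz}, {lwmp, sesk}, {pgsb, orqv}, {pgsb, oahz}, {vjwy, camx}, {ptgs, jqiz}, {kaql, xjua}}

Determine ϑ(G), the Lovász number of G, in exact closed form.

111*cos(pi/111)/(cos(pi/111) + 1)

deg(yqrm) = 2; N(yqrm) = {zqaf, dojo}.
deg(ldiw) = 2; N(ldiw) = {pdhc, ovsm}.
deg(tesh) = 2; N(tesh) = {hbvj, xqdh}.
N(oovl) = {ynos, mtcj}, |N(oovl)| = 2.
2-regular, N=111; a single 111-cycle (edge-transitive).
Distinct eigenvalues (to 6 d.p.): [2.0, 1.996797, 1.987197, 1.971232, 1.948952, 1.920429, 1.885755, 1.84504, 1.798414, 1.746028, 1.688049, 1.624662, 1.556072, 1.482496, 1.404172, 1.321349, 1.234294, 1.143286, 1.048615, 0.950584, 0.849509, 0.745713, 0.639528, 0.531294, 0.421359, 0.310073, 0.197795, 0.084882, -0.028302, -0.141395, -0.254036, -0.365862, -0.476517, -0.585646, -0.692898, -0.797931, -0.900407, -1.0, -1.096389, -1.189266, -1.278334, -1.363307, -1.443912, -1.519892, -1.591004, -1.657019, -1.717727, -1.772931, -1.822457, -1.866145, -1.903855, -1.935466, -1.960877, -1.980007, -1.992795, -1.999199].
Lovász: ϑ = −111(-2*cos(pi/111))/(2+-(-1)*2*cos(pi/111)) = 111*cos(pi/111)/(cos(pi/111) + 1).
≈ 55.48888410 (to 8 d.p.).
55 ≤ 111*cos(pi/111)/(cos(pi/111) + 1) ≤ 56: both strict.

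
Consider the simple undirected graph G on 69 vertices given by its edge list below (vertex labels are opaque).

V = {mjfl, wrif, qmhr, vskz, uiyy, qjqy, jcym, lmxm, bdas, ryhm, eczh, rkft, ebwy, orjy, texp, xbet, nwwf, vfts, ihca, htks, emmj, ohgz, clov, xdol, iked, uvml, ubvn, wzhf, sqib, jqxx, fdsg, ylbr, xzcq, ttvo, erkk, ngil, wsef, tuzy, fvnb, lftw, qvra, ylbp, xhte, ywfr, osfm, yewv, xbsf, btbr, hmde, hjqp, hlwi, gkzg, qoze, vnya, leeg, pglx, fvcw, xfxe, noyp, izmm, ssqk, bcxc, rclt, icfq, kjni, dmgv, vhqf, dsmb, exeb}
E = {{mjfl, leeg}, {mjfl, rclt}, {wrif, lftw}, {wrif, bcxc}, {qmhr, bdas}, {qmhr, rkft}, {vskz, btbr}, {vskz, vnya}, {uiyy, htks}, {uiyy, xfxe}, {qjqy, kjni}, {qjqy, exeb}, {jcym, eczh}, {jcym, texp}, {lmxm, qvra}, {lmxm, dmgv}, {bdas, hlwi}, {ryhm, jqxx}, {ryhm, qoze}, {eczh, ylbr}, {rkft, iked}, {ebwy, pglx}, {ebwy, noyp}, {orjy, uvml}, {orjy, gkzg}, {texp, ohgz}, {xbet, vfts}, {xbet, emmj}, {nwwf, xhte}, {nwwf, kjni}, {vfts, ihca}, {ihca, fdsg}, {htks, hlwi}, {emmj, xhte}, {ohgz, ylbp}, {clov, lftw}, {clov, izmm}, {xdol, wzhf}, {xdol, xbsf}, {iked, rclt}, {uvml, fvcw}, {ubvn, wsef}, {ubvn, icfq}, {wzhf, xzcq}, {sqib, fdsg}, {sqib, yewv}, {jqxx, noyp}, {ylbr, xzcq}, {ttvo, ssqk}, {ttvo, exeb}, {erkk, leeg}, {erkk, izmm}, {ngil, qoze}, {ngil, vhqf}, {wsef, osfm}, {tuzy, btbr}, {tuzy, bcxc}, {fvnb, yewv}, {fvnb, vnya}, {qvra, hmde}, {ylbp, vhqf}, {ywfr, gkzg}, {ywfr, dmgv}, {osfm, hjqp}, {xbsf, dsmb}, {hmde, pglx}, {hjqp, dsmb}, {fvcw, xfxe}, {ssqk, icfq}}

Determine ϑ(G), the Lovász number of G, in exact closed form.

N(wrif) = {lftw, bcxc}, |N(wrif)| = 2.
deg(wzhf) = 2; N(wzhf) = {xdol, xzcq}.
Vertex fdsg has 2 neighbors: ihca, sqib.
deg(nwwf) = 2; N(nwwf) = {xhte, kjni}.
deg(v) = 2 for all v (|V|=69); a single 69-cycle (edge-transitive).
The 35 distinct eigenvalues: [2.0, 1.991714, 1.966923, 1.925835, 1.868788, 1.796255, 1.708839, 1.607262, 1.492367, 1.365106, 1.226534, 1.077797, 0.92013, 0.754838, 0.583292, 0.406912, 0.22716, 0.045526, -0.136485, -0.317365, -0.495616, -0.669759, -0.838353, -1.0, -1.153361, -1.297164, -1.430219, -1.551423, -1.659771, -1.754365, -1.834423, -1.899279, -1.948398, -1.981372, -1.997927].
ϑ = −N·λ_min/(λ_max−λ_min) = −69·(-2*cos(pi/69))/(2−(-2*cos(pi/69))) = 69*cos(pi/69)/(cos(pi/69) + 1).
= 34.482114103… (decimal).
Sandwich: α(G)=34 ≤ ϑ(G)=69*cos(pi/69)/(cos(pi/69) + 1) ≤ χ(Ḡ)=35 (both strict).

69*cos(pi/69)/(cos(pi/69) + 1)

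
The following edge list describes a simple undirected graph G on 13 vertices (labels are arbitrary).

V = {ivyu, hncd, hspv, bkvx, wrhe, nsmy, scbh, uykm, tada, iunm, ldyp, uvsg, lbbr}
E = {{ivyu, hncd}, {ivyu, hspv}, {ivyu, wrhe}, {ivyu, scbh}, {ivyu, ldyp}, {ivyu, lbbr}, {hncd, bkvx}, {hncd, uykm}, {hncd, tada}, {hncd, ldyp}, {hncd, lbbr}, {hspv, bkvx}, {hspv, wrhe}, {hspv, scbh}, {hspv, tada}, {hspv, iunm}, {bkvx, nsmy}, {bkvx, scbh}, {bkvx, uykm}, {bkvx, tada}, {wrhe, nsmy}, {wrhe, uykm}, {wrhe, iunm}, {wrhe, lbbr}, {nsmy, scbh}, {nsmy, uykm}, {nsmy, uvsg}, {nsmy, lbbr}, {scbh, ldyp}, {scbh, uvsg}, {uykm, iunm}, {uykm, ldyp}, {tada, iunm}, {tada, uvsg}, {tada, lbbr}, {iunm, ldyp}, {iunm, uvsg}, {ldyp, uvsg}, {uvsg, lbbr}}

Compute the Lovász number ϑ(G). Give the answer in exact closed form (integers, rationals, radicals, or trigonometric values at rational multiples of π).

Vertex iunm has 6 neighbors: hspv, wrhe, uykm, tada, ldyp, uvsg.
deg(uykm) = 6; N(uykm) = {hncd, bkvx, wrhe, nsmy, iunm, ldyp}.
Vertex uvsg has 6 neighbors: nsmy, scbh, tada, iunm, ldyp, lbbr.
Vertex ivyu has 6 neighbors: hncd, hspv, wrhe, scbh, ldyp, lbbr.
G on 13 vertices is 6-regular; Paley(13): SR with (k,λ,μ)=(6,2,3).
A has 3 distinct eigenvalues ≈ [6.0, 1.302776, -2.302776].
Lovász (edge-transitive): ϑ = −13·(-sqrt(13)/2 - 1/2)/((6)−(-sqrt(13)/2 - 1/2)) = sqrt(13).
≈ 3.6056 (to 4 d.p.).

sqrt(13)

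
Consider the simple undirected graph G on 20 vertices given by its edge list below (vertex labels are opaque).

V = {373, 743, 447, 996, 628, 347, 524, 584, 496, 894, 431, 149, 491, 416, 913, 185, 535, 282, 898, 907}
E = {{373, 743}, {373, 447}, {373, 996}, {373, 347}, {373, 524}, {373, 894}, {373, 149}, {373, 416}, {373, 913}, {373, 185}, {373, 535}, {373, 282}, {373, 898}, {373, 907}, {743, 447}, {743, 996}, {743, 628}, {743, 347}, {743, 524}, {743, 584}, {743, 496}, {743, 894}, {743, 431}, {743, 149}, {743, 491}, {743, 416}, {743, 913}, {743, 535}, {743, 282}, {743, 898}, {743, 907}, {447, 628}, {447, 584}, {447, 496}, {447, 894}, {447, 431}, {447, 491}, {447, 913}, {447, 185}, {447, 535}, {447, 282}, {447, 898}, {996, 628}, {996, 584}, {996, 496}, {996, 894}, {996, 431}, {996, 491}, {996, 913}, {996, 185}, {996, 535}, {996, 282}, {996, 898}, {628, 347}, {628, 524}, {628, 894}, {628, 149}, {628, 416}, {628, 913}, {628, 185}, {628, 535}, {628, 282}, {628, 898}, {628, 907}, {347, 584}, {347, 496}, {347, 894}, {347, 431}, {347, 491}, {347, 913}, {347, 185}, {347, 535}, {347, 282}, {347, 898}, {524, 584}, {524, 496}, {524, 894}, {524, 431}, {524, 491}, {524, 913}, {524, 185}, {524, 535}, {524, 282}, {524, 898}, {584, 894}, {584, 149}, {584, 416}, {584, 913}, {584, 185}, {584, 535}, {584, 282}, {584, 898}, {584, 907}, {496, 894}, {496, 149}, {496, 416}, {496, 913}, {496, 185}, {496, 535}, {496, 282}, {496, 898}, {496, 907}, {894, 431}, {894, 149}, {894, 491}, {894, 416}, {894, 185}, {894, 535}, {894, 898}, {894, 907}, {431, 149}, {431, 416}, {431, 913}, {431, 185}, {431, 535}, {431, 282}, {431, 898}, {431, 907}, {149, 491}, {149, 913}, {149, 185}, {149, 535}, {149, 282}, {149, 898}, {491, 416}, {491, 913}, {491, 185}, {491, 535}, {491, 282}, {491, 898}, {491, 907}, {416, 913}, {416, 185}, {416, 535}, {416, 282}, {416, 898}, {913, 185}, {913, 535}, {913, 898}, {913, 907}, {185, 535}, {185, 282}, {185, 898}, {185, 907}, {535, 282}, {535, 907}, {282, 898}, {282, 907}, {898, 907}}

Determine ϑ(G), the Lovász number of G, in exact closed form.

7

N(282) = {373, 743, 447, 996, 628, 347, 524, 584, 496, 431, 149, 491, 416, 185, 535, 898, 907}, |N(282)| = 17.
deg(496) = 14; N(496) = {743, 447, 996, 347, 524, 894, 149, 416, 913, 185, 535, 282, 898, 907}.
N(898) = {373, 743, 447, 996, 628, 347, 524, 584, 496, 894, 431, 149, 491, 416, 913, 185, 282, 907}, |N(898)| = 18.
Vertex 431 has 14 neighbors: 743, 447, 996, 347, 524, 894, 149, 416, 913, 185, 535, 282, 898, 907.
K_{7,6,3,2,2} (perfect); ϑ(G) = α(G) = max{7,6,3,2,2} = 7.
ϑ(G) ≈ 7.000000000.
α=7, χ(Ḡ)=7; ϑ=7 lies between (collapsed).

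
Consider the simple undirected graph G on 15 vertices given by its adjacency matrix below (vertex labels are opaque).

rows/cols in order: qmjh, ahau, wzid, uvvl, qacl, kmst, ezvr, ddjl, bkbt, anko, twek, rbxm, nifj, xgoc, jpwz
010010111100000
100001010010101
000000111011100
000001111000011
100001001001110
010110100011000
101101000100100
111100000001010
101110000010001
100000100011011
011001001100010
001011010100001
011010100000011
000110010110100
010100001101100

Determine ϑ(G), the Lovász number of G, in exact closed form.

5

deg(kmst) = 6; N(kmst) = {ahau, uvvl, qacl, ezvr, twek, rbxm}.
Vertex anko has 6 neighbors: qmjh, ezvr, twek, rbxm, xgoc, jpwz.
N(nifj) = {ahau, wzid, qacl, ezvr, xgoc, jpwz}, |N(nifj)| = 6.
deg(qmjh) = 6; N(qmjh) = {ahau, qacl, ezvr, ddjl, bkbt, anko}.
deg(v) = 6 for all v (|V|=15); Kneser-type, 2-subsets of [6].
Distinct eigenvalues (to 6 d.p.): [6.0, 1.0, -3.0].
λ_max=6, λ_min=-3; ϑ = −15·λ_min/(λ_max−λ_min) = 5.
Numerically 5.000000000.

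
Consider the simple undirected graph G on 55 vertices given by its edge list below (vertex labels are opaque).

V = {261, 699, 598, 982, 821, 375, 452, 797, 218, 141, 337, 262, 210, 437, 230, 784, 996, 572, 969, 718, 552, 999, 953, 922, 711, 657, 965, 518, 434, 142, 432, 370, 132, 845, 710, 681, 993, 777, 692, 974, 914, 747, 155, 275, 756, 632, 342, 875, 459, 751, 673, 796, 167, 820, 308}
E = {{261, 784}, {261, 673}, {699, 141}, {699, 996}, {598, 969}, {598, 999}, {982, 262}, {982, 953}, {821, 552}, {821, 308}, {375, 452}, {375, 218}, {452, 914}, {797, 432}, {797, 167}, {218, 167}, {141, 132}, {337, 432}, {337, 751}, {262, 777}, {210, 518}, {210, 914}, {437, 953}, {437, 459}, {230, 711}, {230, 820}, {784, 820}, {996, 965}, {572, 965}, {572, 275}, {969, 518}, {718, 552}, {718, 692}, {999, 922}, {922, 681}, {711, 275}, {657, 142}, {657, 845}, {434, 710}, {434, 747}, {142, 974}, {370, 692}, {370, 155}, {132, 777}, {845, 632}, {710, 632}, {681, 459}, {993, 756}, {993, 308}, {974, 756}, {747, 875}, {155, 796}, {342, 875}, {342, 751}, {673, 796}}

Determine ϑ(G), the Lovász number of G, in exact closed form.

55*cos(pi/55)/(cos(pi/55) + 1)

N(459) = {437, 681}, |N(459)| = 2.
deg(598) = 2; N(598) = {969, 999}.
deg(337) = 2; N(337) = {432, 751}.
Vertex 155 has 2 neighbors: 370, 796.
Every vertex has degree 2 (N=55); a single 55-cycle (edge-transitive).
Distinct eigenvalues (to 5 d.p.): [2.0, 1.98696, 1.94802, 1.88369, 1.7948, 1.68251, 1.54828, 1.39388, 1.2213, 1.03279, 0.83083, 0.61803, 0.39718, 0.17115, -0.05711, -0.28463, -0.50844, -0.72562, -0.93333, -1.12889, -1.30972, -1.47348, -1.61803, -1.74149, -1.84225, -1.91899, -1.97071, -1.99674].
ϑ = −N·λ_min/(λ_max−λ_min) = −55·(-2*cos(pi/55))/(2−(-2*cos(pi/55))) = 55*cos(pi/55)/(cos(pi/55) + 1).
= 27.4776… (decimal).
α=27, χ(Ḡ)=28; ϑ=55*cos(pi/55)/(cos(pi/55) + 1) lies between (both strict).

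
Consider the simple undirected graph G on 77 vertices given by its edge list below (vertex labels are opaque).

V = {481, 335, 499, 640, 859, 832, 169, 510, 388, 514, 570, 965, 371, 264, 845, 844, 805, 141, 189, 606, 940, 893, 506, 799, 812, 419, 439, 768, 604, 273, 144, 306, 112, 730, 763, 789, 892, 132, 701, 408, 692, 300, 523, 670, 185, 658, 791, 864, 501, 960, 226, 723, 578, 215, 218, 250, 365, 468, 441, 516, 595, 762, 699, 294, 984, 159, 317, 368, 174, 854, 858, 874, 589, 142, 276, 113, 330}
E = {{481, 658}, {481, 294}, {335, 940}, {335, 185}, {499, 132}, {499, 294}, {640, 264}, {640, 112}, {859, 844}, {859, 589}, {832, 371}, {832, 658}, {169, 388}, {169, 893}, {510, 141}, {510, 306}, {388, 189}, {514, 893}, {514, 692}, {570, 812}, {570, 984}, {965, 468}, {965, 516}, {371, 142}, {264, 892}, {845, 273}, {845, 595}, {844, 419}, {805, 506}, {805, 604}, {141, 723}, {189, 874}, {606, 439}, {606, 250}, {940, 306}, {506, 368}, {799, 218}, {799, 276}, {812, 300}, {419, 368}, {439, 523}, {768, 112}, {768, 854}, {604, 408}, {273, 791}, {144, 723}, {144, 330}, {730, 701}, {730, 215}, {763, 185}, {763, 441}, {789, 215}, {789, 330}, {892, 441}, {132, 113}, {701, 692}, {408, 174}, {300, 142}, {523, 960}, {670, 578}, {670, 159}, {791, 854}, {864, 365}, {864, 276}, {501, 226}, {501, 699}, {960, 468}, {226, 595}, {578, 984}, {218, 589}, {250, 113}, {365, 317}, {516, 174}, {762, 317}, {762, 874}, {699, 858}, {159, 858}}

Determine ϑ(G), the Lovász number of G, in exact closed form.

77*cos(pi/77)/(cos(pi/77) + 1)

Vertex 595 has 2 neighbors: 845, 226.
N(113) = {132, 250}, |N(113)| = 2.
N(368) = {506, 419}, |N(368)| = 2.
deg(335) = 2; N(335) = {940, 185}.
Every vertex has degree 2 (N=77); connected 2-regular on 77 ⇒ C_{77}.
Distinct eigenvalues (to 5 d.p.): [2.0, 1.99335, 1.97342, 1.94037, 1.89441, 1.83583, 1.76504, 1.68251, 1.58877, 1.48447, 1.37028, 1.24698, 1.11538, 0.97635, 0.83083, 0.67978, 0.5242, 0.36514, 0.20365, 0.0408, -0.12232, -0.28463, -0.44504, -0.60249, -0.75593, -0.90434, -1.04674, -1.18216, -1.30972, -1.42856, -1.5379, -1.637, -1.72521, -1.80194, -1.86667, -1.91899, -1.95853, -1.98504, -1.99834].
With N=77: ϑ(G) = 77·(-(-1)*2*cos(pi/77))/(2−(-2*cos(pi/77))) = 77*cos(pi/77)/(cos(pi/77) + 1).
= 38.4840… (decimal).
38 ≤ 77*cos(pi/77)/(cos(pi/77) + 1) ≤ 39: both strict.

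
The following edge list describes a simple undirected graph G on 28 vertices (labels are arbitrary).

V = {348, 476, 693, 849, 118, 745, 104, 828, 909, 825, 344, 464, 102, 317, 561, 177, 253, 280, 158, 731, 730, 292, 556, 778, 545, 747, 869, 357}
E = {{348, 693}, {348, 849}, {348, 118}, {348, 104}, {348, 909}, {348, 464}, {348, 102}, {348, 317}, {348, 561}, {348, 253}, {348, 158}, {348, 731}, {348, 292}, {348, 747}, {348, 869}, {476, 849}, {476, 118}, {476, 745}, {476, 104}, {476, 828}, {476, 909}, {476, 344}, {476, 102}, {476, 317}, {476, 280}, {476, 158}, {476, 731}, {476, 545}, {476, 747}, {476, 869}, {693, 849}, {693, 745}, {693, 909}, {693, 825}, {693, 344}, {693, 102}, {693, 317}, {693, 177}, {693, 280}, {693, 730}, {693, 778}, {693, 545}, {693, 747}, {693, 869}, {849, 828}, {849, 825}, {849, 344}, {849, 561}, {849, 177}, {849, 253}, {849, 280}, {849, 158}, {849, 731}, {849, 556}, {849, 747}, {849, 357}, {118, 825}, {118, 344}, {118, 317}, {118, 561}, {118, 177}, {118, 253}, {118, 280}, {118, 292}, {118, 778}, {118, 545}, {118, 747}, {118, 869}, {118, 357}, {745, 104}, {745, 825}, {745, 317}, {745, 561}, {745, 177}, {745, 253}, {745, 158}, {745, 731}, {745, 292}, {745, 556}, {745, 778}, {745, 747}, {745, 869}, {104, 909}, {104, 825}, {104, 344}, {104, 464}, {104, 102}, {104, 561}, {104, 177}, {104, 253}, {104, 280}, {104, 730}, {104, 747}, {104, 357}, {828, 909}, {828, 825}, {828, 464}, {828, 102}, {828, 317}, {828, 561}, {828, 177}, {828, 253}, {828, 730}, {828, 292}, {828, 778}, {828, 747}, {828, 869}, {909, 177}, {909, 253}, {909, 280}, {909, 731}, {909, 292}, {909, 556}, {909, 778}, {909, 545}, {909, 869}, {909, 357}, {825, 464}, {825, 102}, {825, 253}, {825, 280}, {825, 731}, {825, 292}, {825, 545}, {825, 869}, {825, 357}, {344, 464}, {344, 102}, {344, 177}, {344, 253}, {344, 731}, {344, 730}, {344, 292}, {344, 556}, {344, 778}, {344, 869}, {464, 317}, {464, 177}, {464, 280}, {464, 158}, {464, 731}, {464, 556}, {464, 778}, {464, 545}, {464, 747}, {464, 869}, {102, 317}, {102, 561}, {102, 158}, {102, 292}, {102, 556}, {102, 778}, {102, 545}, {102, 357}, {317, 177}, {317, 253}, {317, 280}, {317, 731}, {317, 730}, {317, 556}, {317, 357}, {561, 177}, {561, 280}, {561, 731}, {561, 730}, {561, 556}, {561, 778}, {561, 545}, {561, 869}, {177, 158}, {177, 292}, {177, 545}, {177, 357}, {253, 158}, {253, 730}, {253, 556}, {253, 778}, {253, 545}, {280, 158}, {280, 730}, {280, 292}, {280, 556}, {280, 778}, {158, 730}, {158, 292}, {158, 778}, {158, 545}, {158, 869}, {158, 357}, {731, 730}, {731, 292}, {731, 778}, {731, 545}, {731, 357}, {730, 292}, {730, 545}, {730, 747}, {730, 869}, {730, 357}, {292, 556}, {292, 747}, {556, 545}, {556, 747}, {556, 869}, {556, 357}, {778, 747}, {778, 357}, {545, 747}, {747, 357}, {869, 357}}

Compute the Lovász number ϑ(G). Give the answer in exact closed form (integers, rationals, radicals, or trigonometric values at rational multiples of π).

Vertex 730 has 15 neighbors: 693, 104, 828, 344, 317, 561, 253, 280, 158, 731, 292, 545, 747, 869, 357.
Vertex 849 has 15 neighbors: 348, 476, 693, 828, 825, 344, 561, 177, 253, 280, 158, 731, 556, 747, 357.
Vertex 745 has 15 neighbors: 476, 693, 104, 825, 317, 561, 177, 253, 158, 731, 292, 556, 778, 747, 869.
N(561) = {348, 849, 118, 745, 104, 828, 102, 177, 280, 731, 730, 556, 778, 545, 869}, |N(561)| = 15.
Regular of degree 15 on 28 vertices: Kneser K(8,2) on C(8,2)=28 vertices.
A has 3 distinct eigenvalues ≈ [15.0, 1.0, -5.0].
With N=28: ϑ(G) = 28·(-1*(-5))/(15−(-5)) = 7.
Numerically 7.00000000.

7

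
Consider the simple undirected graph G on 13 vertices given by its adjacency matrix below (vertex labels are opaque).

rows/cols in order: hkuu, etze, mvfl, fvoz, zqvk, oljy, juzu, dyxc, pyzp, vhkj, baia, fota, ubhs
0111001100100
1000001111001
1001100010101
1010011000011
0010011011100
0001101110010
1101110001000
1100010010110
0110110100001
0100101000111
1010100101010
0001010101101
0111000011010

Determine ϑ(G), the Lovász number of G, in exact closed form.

sqrt(13)

Vertex hkuu has 6 neighbors: etze, mvfl, fvoz, juzu, dyxc, baia.
Vertex mvfl has 6 neighbors: hkuu, fvoz, zqvk, pyzp, baia, ubhs.
deg(baia) = 6; N(baia) = {hkuu, mvfl, zqvk, dyxc, vhkj, fota}.
N(oljy) = {fvoz, zqvk, juzu, dyxc, pyzp, fota}, |N(oljy)| = 6.
Every vertex has degree 6 (N=13); Paley(13): SR with (k,λ,μ)=(6,2,3).
spec(A) ≈ [6.0, 1.3028, -2.3028] (distinct, 4 d.p.).
Lovász (edge-transitive): ϑ = −13·(-sqrt(13)/2 - 1/2)/((6)−(-sqrt(13)/2 - 1/2)) = sqrt(13).
ϑ(G) ≈ 3.60555.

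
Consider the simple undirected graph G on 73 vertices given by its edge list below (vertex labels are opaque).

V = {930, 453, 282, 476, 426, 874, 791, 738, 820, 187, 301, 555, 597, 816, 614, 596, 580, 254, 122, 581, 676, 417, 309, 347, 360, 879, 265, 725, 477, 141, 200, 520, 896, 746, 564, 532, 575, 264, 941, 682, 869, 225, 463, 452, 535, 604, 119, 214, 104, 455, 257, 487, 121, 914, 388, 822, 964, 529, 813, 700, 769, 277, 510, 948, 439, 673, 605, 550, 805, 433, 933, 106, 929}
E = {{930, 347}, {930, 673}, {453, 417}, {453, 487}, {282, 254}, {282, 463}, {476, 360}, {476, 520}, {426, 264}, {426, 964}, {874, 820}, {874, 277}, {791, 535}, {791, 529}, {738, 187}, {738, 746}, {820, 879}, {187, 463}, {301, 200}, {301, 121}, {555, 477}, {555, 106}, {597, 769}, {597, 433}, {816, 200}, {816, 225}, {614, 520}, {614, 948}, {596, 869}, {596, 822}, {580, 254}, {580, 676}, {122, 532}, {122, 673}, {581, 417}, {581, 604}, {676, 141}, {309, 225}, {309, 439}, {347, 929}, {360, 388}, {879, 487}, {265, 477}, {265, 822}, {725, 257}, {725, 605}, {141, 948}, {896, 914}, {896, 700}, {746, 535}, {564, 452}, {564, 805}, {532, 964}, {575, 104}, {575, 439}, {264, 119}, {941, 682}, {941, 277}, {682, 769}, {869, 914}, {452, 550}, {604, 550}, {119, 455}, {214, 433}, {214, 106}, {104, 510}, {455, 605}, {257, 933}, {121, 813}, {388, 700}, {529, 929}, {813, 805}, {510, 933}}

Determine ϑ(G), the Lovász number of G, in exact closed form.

deg(564) = 2; N(564) = {452, 805}.
deg(510) = 2; N(510) = {104, 933}.
deg(301) = 2; N(301) = {200, 121}.
Vertex 282 has 2 neighbors: 254, 463.
2-regular, N=73; a single 73-cycle (edge-transitive).
A has 37 distinct eigenvalues ≈ [2.0, 1.993, 1.97, 1.934, 1.883, 1.818, 1.739, 1.648, 1.544, 1.429, 1.304, 1.169, 1.025, 0.873, 0.715, 0.552, 0.385, 0.215, 0.043, -0.129, -0.3, -0.469, -0.634, -0.795, -0.95, -1.098, -1.237, -1.368, -1.488, -1.598, -1.695, -1.78, -1.852, -1.91, -1.954, -1.983, -1.998].
With N=73: ϑ(G) = 73·(-(-1)*2*cos(pi/73))/(2−(-2*cos(pi/73))) = 73*cos(pi/73)/(cos(pi/73) + 1).
Numerically 36.4831.
Sandwich: α(G)=36 ≤ ϑ(G)=73*cos(pi/73)/(cos(pi/73) + 1) ≤ χ(Ḡ)=37 (both strict).

73*cos(pi/73)/(cos(pi/73) + 1)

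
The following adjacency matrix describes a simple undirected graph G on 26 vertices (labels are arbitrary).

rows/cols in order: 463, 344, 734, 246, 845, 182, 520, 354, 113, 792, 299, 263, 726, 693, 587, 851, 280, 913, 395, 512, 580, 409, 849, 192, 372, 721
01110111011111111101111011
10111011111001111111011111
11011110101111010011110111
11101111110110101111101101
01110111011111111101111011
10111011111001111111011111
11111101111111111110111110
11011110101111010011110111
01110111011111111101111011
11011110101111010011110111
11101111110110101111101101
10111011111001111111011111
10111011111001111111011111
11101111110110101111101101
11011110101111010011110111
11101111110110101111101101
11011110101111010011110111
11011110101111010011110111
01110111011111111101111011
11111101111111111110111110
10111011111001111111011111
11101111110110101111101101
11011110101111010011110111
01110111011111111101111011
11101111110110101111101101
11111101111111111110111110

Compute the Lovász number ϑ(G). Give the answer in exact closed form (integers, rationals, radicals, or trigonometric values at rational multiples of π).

N(463) = {344, 734, 246, 182, 520, 354, 792, 299, 263, 726, 693, 587, 851, 280, 913, 512, 580, 409, 849, 372, 721}, |N(463)| = 21.
N(792) = {463, 344, 246, 845, 182, 520, 113, 299, 263, 726, 693, 851, 395, 512, 580, 409, 192, 372, 721}, |N(792)| = 19.
deg(280) = 19; N(280) = {463, 344, 246, 845, 182, 520, 113, 299, 263, 726, 693, 851, 395, 512, 580, 409, 192, 372, 721}.
Vertex 409 has 20 neighbors: 463, 344, 734, 845, 182, 520, 354, 113, 792, 263, 726, 587, 280, 913, 395, 512, 580, 849, 192, 721.
G = K_{7,6,5,5,3}: α = 7 = χ(Ḡ), so ϑ = 7.
≈ 7.00000000 (to 8 d.p.).
7 ≤ 7 ≤ 7: collapsed.

7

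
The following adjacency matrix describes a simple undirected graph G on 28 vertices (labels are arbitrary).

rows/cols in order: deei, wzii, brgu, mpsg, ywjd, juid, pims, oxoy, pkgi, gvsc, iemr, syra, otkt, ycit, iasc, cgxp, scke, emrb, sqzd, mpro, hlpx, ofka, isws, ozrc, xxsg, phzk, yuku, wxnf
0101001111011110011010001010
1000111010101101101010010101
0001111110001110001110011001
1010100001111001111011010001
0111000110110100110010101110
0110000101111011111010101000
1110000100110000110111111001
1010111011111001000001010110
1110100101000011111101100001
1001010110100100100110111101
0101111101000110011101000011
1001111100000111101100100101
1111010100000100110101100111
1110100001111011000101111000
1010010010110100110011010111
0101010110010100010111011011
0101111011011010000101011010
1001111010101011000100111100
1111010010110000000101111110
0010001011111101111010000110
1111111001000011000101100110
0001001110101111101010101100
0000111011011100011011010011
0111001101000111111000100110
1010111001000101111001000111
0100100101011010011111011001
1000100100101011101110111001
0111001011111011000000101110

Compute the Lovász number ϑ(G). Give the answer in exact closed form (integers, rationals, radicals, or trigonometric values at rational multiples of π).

7

N(pims) = {deei, wzii, brgu, oxoy, iemr, syra, scke, emrb, mpro, hlpx, ofka, isws, ozrc, xxsg, wxnf}, |N(pims)| = 15.
deg(juid) = 15; N(juid) = {wzii, brgu, oxoy, gvsc, iemr, syra, otkt, iasc, cgxp, scke, emrb, sqzd, hlpx, isws, xxsg}.
N(pkgi) = {deei, wzii, brgu, ywjd, oxoy, gvsc, iasc, cgxp, scke, emrb, sqzd, mpro, ofka, isws, wxnf}, |N(pkgi)| = 15.
N(iasc) = {deei, brgu, juid, pkgi, iemr, syra, ycit, scke, emrb, hlpx, ofka, ozrc, phzk, yuku, wxnf}, |N(iasc)| = 15.
Every vertex has degree 15 (N=28); this is K(8,2), the Kneser graph.
A has 3 distinct eigenvalues ≈ [15.0, 1.0, -5.0].
ϑ = −N·λ_min/(λ_max−λ_min) = −28·(-5)/(15−(-5)) = 7.
≈ 7.000000 (to 6 d.p.).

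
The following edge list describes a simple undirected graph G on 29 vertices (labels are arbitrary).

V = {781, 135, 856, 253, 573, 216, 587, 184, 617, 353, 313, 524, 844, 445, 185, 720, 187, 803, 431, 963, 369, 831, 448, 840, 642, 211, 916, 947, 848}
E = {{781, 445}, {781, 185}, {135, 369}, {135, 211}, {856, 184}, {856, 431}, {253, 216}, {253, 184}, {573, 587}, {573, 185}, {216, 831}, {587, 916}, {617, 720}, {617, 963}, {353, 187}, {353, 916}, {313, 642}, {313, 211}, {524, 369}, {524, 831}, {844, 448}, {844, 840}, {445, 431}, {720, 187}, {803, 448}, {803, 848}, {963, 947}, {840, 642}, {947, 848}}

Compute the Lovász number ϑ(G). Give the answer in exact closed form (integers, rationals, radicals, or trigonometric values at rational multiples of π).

29*cos(pi/29)/(cos(pi/29) + 1)

N(211) = {135, 313}, |N(211)| = 2.
N(803) = {448, 848}, |N(803)| = 2.
N(587) = {573, 916}, |N(587)| = 2.
Vertex 781 has 2 neighbors: 445, 185.
Regular of degree 2 on 29 vertices: this is C_{29}, the 29-cycle.
Distinct eigenvalues (to 4 d.p.): [2.0, 1.9532, 1.8152, 1.5922, 1.2948, 0.9368, 0.5351, 0.1083, -0.3236, -0.7403, -1.1224, -1.452, -1.7137, -1.8953, -1.9883].
Lovász: ϑ = −29(-2*cos(pi/29))/(2+-(-1)*2*cos(pi/29)) = 29*cos(pi/29)/(cos(pi/29) + 1).
= 14.457375… (decimal).
Lovász sandwich 14 ≤ 29*cos(pi/29)/(cos(pi/29) + 1) ≤ 15: both strict.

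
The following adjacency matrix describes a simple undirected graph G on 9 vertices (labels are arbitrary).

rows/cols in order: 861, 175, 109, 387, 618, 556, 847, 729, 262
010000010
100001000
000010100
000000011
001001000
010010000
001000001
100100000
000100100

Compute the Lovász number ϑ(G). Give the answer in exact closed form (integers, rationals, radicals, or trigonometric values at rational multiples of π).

9*cos(pi/9)/(cos(pi/9) + 1)

deg(387) = 2; N(387) = {729, 262}.
deg(729) = 2; N(729) = {861, 387}.
deg(262) = 2; N(262) = {387, 847}.
deg(109) = 2; N(109) = {618, 847}.
G on 9 vertices is 2-regular; this is C_{9}, the 9-cycle.
Distinct eigenvalues (to 4 d.p.): [2.0, 1.5321, 0.3473, -1.0, -1.8794].
ϑ = −N·λ_min/(λ_max−λ_min) = −9·(-2*cos(pi/9))/(2−(-2*cos(pi/9))) = 9*cos(pi/9)/(cos(pi/9) + 1).
ϑ(G) ≈ 4.36009.
Sandwich: α(G)=4 ≤ ϑ(G)=9*cos(pi/9)/(cos(pi/9) + 1) ≤ χ(Ḡ)=5 (both strict).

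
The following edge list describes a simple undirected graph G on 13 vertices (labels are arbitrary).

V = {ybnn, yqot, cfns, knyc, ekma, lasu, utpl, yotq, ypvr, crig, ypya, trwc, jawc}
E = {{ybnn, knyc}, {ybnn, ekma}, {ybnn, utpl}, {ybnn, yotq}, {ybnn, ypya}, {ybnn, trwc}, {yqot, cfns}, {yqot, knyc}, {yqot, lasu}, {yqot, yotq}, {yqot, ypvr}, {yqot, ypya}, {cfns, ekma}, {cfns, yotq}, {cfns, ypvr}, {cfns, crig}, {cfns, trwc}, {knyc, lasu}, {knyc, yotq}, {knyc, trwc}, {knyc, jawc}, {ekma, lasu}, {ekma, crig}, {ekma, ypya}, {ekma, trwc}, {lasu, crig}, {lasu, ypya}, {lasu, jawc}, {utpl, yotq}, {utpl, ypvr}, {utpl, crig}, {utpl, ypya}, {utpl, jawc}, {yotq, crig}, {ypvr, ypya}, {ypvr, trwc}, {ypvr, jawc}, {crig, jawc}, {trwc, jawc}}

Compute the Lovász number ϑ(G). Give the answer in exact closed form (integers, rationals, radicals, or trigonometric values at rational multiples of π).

deg(ypya) = 6; N(ypya) = {ybnn, yqot, ekma, lasu, utpl, ypvr}.
N(trwc) = {ybnn, cfns, knyc, ekma, ypvr, jawc}, |N(trwc)| = 6.
Vertex yqot has 6 neighbors: cfns, knyc, lasu, yotq, ypvr, ypya.
N(crig) = {cfns, ekma, lasu, utpl, yotq, jawc}, |N(crig)| = 6.
deg(v) = 6 for all v (|V|=13); Paley(13): SR with (k,λ,μ)=(6,2,3).
A has 3 distinct eigenvalues ≈ [6.0, 1.3028, -2.3028].
Lovász: ϑ = −13(-sqrt(13)/2 - 1/2)/(6+-(-sqrt(13)/2 - 1/2)) = sqrt(13).
Numerically 3.605551.

sqrt(13)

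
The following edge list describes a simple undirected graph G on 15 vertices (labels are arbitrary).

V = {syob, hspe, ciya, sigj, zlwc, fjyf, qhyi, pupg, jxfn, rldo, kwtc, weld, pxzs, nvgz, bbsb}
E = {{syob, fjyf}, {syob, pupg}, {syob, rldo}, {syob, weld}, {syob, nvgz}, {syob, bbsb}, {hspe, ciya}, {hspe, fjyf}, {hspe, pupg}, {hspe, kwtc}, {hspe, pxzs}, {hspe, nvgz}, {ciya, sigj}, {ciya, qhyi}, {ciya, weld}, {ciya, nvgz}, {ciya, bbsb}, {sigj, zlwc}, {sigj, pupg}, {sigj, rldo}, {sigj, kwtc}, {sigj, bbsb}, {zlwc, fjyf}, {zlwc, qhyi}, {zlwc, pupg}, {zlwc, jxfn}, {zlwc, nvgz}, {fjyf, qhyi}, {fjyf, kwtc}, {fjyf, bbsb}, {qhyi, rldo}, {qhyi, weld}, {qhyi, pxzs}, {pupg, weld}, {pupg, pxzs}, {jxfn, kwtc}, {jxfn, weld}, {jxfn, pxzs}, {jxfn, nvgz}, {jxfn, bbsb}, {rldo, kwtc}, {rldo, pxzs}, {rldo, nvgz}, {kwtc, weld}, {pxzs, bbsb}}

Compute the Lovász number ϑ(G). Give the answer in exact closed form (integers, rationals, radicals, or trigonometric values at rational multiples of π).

5

deg(bbsb) = 6; N(bbsb) = {syob, ciya, sigj, fjyf, jxfn, pxzs}.
deg(pupg) = 6; N(pupg) = {syob, hspe, sigj, zlwc, weld, pxzs}.
deg(sigj) = 6; N(sigj) = {ciya, zlwc, pupg, rldo, kwtc, bbsb}.
deg(ciya) = 6; N(ciya) = {hspe, sigj, qhyi, weld, nvgz, bbsb}.
deg(v) = 6 for all v (|V|=15); this is K(6,2), the Kneser graph.
spec(A) ≈ [6.0, 1.0, -3.0] (distinct, 3 d.p.).
Lovász: ϑ = −15(-3)/(6+-1*(-3)) = 5.
ϑ(G) ≈ 5.00000000.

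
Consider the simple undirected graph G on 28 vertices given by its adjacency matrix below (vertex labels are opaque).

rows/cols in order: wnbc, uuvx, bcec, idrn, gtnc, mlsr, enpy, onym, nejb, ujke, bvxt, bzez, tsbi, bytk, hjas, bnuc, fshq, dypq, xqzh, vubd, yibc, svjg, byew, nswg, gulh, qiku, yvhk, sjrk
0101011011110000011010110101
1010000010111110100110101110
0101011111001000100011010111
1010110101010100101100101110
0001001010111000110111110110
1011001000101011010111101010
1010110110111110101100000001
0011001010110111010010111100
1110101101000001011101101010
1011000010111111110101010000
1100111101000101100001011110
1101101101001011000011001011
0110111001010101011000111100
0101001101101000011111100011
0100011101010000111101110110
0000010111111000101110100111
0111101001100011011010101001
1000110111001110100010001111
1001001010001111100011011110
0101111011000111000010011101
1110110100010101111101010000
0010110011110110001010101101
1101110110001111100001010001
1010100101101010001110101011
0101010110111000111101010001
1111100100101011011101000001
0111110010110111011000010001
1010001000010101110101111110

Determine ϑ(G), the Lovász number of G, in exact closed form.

7

N(byew) = {wnbc, uuvx, idrn, gtnc, mlsr, onym, nejb, tsbi, bytk, hjas, bnuc, fshq, svjg, nswg, sjrk}, |N(byew)| = 15.
deg(bytk) = 15; N(bytk) = {uuvx, idrn, enpy, onym, ujke, bvxt, tsbi, dypq, xqzh, vubd, yibc, svjg, byew, yvhk, sjrk}.
deg(enpy) = 15; N(enpy) = {wnbc, bcec, gtnc, mlsr, onym, nejb, bvxt, bzez, tsbi, bytk, hjas, fshq, xqzh, vubd, sjrk}.
N(sjrk) = {wnbc, bcec, enpy, bzez, bytk, bnuc, fshq, dypq, vubd, svjg, byew, nswg, gulh, qiku, yvhk}, |N(sjrk)| = 15.
28-vertex 15-regular graph: this is K(8,2), the Kneser graph.
The 3 distinct eigenvalues: [15.0, 1.0, -5.0].
Lovász: ϑ = −28(-5)/(15+-1*(-5)) = 7.
= 7.0000… (decimal).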